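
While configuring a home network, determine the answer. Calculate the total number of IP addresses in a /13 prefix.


Given: CIDR prefix /13
Host bits = 32 - 13 = 19
Total addresses = 2^19 = 524288

524288


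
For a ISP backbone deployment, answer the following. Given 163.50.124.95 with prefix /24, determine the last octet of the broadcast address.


Given: IP = 163.50.124.95, prefix = /24
Host bits = 32 - 24 = 8
Network last octet = 95 AND mask = 0
Host part size = 2^8 - 1 = 255
Broadcast last octet = 0 OR 255 = 255

255


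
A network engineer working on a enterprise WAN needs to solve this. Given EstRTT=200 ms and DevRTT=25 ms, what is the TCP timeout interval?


Given: EstRTT = 200 ms, DevRTT = 25 ms
Timeout = EstRTT + 4 * DevRTT
4 * DevRTT = 4 * 25 = 100
Timeout = 200 + 100 = 300 ms

300


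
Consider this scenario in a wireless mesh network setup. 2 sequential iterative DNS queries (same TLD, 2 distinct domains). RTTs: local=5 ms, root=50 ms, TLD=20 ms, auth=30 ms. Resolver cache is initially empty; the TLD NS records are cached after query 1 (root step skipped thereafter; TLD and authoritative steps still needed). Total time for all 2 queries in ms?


Lookup 1 (cold cache): local + root + TLD + auth = 5 + 50 + 20 + 30 = 105 ms
Lookups 2..2 (TLD NS cached -> skip root; new domain -> still ask TLD and auth): local + TLD + auth = 5 + 20 + 30 = 55 ms each
Remaining 1 lookups: 1 * 55 = 55 ms
Total = 105 + 55 = 160 ms

160


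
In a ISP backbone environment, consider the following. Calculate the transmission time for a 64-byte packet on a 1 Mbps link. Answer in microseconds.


Given: packet = 64 bytes, bandwidth = 1 Mbps
Packet in bits = 64 * 8 = 512 bits
Bandwidth = 1 * 10^6 = 1000000 bps
Time = 512 / 1000000 seconds
Time in us = 512 * 10^6 / 1000000 = 512

512


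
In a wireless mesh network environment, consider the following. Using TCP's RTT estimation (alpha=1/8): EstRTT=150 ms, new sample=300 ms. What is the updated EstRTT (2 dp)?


Given: EstRTT = 150 ms, SampleRTT = 300 ms, alpha = 1/8
New EstRTT = (1 - alpha) * EstRTT + alpha * SampleRTT
(7/8) * 150 = 131.25
(1/8) * 300 = 37.5
New EstRTT = 131.25 + 37.5 = 168.75 ms -> 168.75 ms (2 dp)

168.75


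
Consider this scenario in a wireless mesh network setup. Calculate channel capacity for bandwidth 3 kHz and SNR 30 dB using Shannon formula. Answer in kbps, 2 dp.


Given: B = 3 kHz, SNR = 30 dB
SNR linear = 10^(30/10) = 1000
1 + SNR = 1001
log2(1001) = 9.9672262588
C = 3 * 1000 * 9.9672262588 = 29901.6788 bps
C = 29.901679 kbps -> 29.90 kbps (2 dp)

29.90


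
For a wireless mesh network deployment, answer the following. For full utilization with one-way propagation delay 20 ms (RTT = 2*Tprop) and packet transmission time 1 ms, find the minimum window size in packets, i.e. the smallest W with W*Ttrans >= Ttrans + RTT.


Given: Ttrans = 1 ms, RTT = 40 ms (= 2 * Tprop, Tprop = 20 ms)
Time until first ACK returns = Ttrans + RTT = 1 + 40 = 41 ms
Need W * Ttrans >= Ttrans + RTT  ->  W >= (Ttrans + RTT) / Ttrans
(Ttrans + RTT) / Ttrans = 41 / 1 = 41
W_min = ceil(41) = 41

41


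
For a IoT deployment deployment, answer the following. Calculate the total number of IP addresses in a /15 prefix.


Given: CIDR prefix /15
Host bits = 32 - 15 = 17
Total addresses = 2^17 = 131072

131072


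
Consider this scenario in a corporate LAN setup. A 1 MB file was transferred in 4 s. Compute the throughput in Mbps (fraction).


Given: file = 1 MB, time = 4 s
File in Mb = 1 * 8 = 8 Mb
Throughput = 8 / 4 Mbps
Throughput = 2 Mbps

2


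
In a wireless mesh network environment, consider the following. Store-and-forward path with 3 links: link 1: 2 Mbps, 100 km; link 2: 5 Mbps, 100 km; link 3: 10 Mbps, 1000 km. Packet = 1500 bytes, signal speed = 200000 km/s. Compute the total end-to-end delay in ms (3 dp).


Packet = 1500 bytes = 12000 bits. Store-and-forward: sum (t_trans + t_prop) per link.
Link 1: t_trans = 12000/(2*10^6) s = 6.0000 ms; t_prop = 100/200000 s = 0.5000 ms; subtotal = 6.5000 ms
Link 2: t_trans = 12000/(5*10^6) s = 2.4000 ms; t_prop = 100/200000 s = 0.5000 ms; subtotal = 2.9000 ms
Link 3: t_trans = 12000/(10*10^6) s = 1.2000 ms; t_prop = 1000/200000 s = 5.0000 ms; subtotal = 6.2000 ms
End-to-end = 6.5000 + 2.9000 + 6.2000 = 15.6000 ms -> 15.600 ms (3 dp)

15.600


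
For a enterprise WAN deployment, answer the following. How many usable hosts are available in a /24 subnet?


Given: subnet mask /24
Host bits = 32 - 24 = 8
Total addresses = 2^8 = 256
Usable hosts = 256 - 2 (network + broadcast) = 254

254


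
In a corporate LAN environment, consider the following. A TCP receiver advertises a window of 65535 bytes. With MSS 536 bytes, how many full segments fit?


Given: RWND = 65535 bytes, MSS = 536 bytes
Full segments = floor(RWND / MSS)
Full segments = floor(65535 / 536)
Full segments = floor(122.2668) = 122

122


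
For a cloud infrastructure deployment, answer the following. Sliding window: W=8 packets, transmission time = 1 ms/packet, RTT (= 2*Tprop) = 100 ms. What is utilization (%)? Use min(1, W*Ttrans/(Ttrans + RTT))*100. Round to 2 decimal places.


Given: W = 8, Ttrans = 1 ms, RTT = 100 ms (= 2 * Tprop, Tprop = 50 ms)
Cycle time = Ttrans + RTT = 1 + 100 = 101 ms (first packet sent until its ACK returns)
W * Ttrans = 8 * 1 = 8 ms of sending per cycle
W * Ttrans / (Ttrans + RTT) = 8 / 101 = 0.079208
U = min(1, 0.079208) = 0.079208
U% = 7.92%

7.92


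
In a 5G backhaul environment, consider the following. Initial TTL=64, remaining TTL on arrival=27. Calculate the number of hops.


Given: initial TTL = 64, received TTL = 27
Hops = initial TTL - received TTL
Hops = 64 - 27 = 37

37


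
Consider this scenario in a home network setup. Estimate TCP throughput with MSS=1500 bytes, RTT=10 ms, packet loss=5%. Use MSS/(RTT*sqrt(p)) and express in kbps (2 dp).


Given: MSS = 1500 bytes, RTT = 10 ms, loss = 5%
RTT in seconds = 10 / 1000 = 0.01
Loss rate = 5% = 0.05
sqrt(loss) = sqrt(0.05) = 0.223606797750
Throughput (bytes/s) = 1500 / (0.01 * 0.223606797750) = 670820.3932
Throughput (kbps) = 670820.3932 * 8 / 1000 = 5366.563146 -> 5366.56 kbps (2 dp)

5366.56


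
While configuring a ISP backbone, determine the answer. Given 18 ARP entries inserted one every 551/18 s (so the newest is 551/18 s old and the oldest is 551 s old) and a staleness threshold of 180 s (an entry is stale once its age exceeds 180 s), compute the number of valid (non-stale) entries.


Ages are k * 551/18 s for k = 1..18 (spacing = 30.6111 s).
Entry k is valid iff k * 551/18 <= 180 iff k <= 18 * 180 / 551 = 5.8802
n_valid = floor(5.8802) = 5
(n_stale = 18 - 5 = 13)

5


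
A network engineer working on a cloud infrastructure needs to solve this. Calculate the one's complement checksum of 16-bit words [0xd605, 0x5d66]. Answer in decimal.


Given words: [0xd605, 0x5d66]
Step 1: Sum all words
Raw sum = 54789 + 23910 = 78699
Step 2: Fold carry: (13163 + 1) = 13164
One's complement = ~13164 & 0xFFFF = 52371

52371


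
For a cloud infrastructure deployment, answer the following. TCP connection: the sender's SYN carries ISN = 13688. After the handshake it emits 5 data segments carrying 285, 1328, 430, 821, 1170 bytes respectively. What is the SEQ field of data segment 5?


The SYN occupies sequence number ISN = 13688, so the first data byte is ISN + 1 = 13689.
SEQ of data segment i = (ISN + 1) + sum of payload sizes of segments 1..i-1.
Segment 1: SEQ = 13689, payload = 285 bytes
Segment 2: SEQ = 13974, payload = 1328 bytes
Segment 3: SEQ = 15302, payload = 430 bytes
Segment 4: SEQ = 15732, payload = 821 bytes
Segment 5: SEQ = 16553, payload = 1170 bytes
SEQ of segment 5 = 13689 + 285 + 1328 + 430 + 821 = 16553

16553


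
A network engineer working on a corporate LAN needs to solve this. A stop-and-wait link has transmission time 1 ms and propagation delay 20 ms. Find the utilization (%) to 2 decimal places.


Given: Ttrans = 1 ms, Tprop = 20 ms
RTT = 2 * Tprop = 2 * 20 = 40 ms
U = Ttrans / (Ttrans + RTT)
U = 1 / (1 + 40)
U = 1 / 41 = 0.02439
U% = 2.44%

2.44


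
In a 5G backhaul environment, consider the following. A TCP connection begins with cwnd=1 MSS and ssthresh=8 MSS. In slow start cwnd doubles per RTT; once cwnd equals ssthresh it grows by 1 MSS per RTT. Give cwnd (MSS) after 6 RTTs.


RTT 0: cwnd = 1 MSS (initial)
RTT 1: cwnd = 2 MSS (slow start, doubled)
RTT 2: cwnd = 4 MSS (slow start, doubled)
RTT 3: cwnd = 8 MSS (slow start, doubled)
RTT 4: cwnd = 9 MSS (congestion avoidance, +1)
RTT 5: cwnd = 10 MSS (congestion avoidance, +1)
RTT 6: cwnd = 11 MSS (congestion avoidance, +1)

11


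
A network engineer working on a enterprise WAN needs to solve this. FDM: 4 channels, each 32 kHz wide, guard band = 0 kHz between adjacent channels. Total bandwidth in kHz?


Given: 4 channels, 32 kHz each, guard = 0 kHz
Channel bandwidth = 4 * 32 = 128 kHz
Guard bands = 3 gaps * 0 kHz = 0 kHz
Total = 128 + 0 = 128 kHz

128


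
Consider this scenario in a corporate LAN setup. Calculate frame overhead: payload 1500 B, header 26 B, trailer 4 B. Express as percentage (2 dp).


Given: payload = 1500 B, header = 26 B, trailer = 4 B
Overhead bytes = header + trailer = 26 + 4 = 30
Total frame = payload + overhead = 1500 + 30 = 1530
Overhead % = 30 / 1530 * 100 = 1.9608% -> 1.96% (2 dp)

1.96


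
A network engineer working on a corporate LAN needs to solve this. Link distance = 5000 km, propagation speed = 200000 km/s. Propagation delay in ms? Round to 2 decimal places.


Given: distance = 5000 km, speed = 200000 km/s
Delay = distance / speed = 5000 / 200000 seconds
Delay in ms = 5000 * 1000 / 200000
Delay = 25.0000 ms
Rounded to 2 dp = 25.00 ms

25.00


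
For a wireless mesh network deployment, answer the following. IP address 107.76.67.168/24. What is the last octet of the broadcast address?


Given: IP = 107.76.67.168, prefix = /24
Host bits = 32 - 24 = 8
Network last octet = 168 AND mask = 0
Host part size = 2^8 - 1 = 255
Broadcast last octet = 0 OR 255 = 255

255


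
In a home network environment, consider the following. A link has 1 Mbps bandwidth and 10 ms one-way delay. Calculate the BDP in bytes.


Given: bandwidth = 1 Mbps, delay = 10 ms
BDP in bits = 1 * 10^6 * 10 / 1000
BDP in bits = 10000
BDP in bytes = 10000 / 8 = 1250

1250


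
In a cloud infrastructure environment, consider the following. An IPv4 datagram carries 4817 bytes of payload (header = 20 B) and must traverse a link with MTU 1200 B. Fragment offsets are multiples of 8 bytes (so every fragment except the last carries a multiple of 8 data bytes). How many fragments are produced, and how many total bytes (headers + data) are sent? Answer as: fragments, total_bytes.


Max data per non-final fragment = floor((MTU - header)/8)*8 = floor((1200 - 20)/8)*8 = floor(1180/8)*8 = 1176 B
Final fragment needs no 8-byte alignment: it can carry up to MTU - header = 1180 B
Non-final fragments needed = ceil((payload - 1180) / 1176) = ceil(3637/1176) = ceil(3.0927) = 4
Number of fragments = 4 + 1 = 5
Fragment sizes (data): 4 * 1176 B + 113 B (last, 113 <= 1180 OK)
Total bytes sent = payload + n_frags * header = 4817 + 5*20 = 4817 + 100 = 4917 B

5, 4917


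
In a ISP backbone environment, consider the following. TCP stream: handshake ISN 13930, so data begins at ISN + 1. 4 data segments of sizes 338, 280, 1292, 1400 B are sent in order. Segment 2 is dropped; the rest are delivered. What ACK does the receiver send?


SYN uses sequence number 13930; first data byte = ISN + 1 = 13931.
Segment 1: SEQ = 13931, len = 338 B, covers [13931, 14268]
Segment 2: SEQ = 14269, len = 280 B, covers [14269, 14548] [LOST]
Segment 3: SEQ = 14549, len = 1292 B, covers [14549, 15840]
Segment 4: SEQ = 15841, len = 1400 B, covers [15841, 17240]
In-order data received: bytes [13931, 14268] (segments 1..1).
Segment 2 missing -> gap begins at byte 14269; later segments buffered out of order.
Cumulative ACK = next expected in-order byte = 13931 + 338 = 14269

14269


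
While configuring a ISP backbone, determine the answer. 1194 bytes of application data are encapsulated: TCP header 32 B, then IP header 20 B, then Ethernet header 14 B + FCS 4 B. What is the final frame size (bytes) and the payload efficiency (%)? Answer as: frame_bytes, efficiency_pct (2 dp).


TCP segment = 1194 + 32 = 1226 B
IP packet = 1226 + 20 = 1246 B
Ethernet frame = 1246 + 14 + 4 = 1264 B
Efficiency = app / frame = 1194 / 1264 = 0.944620 = 94.4620% -> 94.46% (2 dp)

1264, 94.46


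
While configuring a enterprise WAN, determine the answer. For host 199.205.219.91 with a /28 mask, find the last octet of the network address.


Given: IP = 199.205.219.91, prefix = /28
Subnet mask = 255.255.255.240
Last octet of IP: 91
Last octet of mask: 240
Network last octet = 91 AND 240 = 80

80


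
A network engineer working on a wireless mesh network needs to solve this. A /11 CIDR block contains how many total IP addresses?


Given: CIDR prefix /11
Host bits = 32 - 11 = 21
Total addresses = 2^21 = 2097152

2097152


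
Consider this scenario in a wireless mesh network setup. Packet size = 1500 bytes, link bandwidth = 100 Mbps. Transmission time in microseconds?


Given: packet = 1500 bytes, bandwidth = 100 Mbps
Packet in bits = 1500 * 8 = 12000 bits
Bandwidth = 100 * 10^6 = 100000000 bps
Time = 12000 / 100000000 seconds
Time in us = 12000 * 10^6 / 100000000 = 120

120


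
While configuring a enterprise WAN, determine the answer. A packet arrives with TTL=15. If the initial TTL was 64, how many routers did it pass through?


Given: initial TTL = 64, received TTL = 15
Hops = initial TTL - received TTL
Hops = 64 - 15 = 49

49


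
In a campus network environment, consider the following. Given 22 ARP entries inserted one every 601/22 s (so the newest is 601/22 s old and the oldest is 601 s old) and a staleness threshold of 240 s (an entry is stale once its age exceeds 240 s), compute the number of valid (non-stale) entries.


Ages are k * 601/22 s for k = 1..22 (spacing = 27.3182 s).
Entry k is valid iff k * 601/22 <= 240 iff k <= 22 * 240 / 601 = 8.7854
n_valid = floor(8.7854) = 8
(n_stale = 22 - 8 = 14)

8


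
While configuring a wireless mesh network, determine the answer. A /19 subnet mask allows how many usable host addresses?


Given: subnet mask /19
Host bits = 32 - 19 = 13
Total addresses = 2^13 = 8192
Usable hosts = 8192 - 2 (network + broadcast) = 8190

8190


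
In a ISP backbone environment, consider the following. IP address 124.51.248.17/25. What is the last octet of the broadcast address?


Given: IP = 124.51.248.17, prefix = /25
Host bits = 32 - 25 = 7
Network last octet = 17 AND mask = 0
Host part size = 2^7 - 1 = 127
Broadcast last octet = 0 OR 127 = 127

127


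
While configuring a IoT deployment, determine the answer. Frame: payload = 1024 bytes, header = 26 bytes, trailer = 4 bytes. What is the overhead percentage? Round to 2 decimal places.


Given: payload = 1024 B, header = 26 B, trailer = 4 B
Overhead bytes = header + trailer = 26 + 4 = 30
Total frame = payload + overhead = 1024 + 30 = 1054
Overhead % = 30 / 1054 * 100 = 2.8463% -> 2.85% (2 dp)

2.85


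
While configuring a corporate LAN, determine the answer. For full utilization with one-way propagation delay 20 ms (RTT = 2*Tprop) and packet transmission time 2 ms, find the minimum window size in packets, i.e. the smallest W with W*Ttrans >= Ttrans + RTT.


Given: Ttrans = 2 ms, RTT = 40 ms (= 2 * Tprop, Tprop = 20 ms)
Time until first ACK returns = Ttrans + RTT = 2 + 40 = 42 ms
Need W * Ttrans >= Ttrans + RTT  ->  W >= (Ttrans + RTT) / Ttrans
(Ttrans + RTT) / Ttrans = 42 / 2 = 21
W_min = ceil(21) = 21

21


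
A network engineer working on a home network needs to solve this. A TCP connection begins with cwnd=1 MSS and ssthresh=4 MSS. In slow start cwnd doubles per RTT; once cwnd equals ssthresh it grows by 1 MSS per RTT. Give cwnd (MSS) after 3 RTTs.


RTT 0: cwnd = 1 MSS (initial)
RTT 1: cwnd = 2 MSS (slow start, doubled)
RTT 2: cwnd = 4 MSS (slow start, doubled)
RTT 3: cwnd = 5 MSS (congestion avoidance, +1)

5


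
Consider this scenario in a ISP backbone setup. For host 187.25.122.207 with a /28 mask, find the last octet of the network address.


Given: IP = 187.25.122.207, prefix = /28
Subnet mask = 255.255.255.240
Last octet of IP: 207
Last octet of mask: 240
Network last octet = 207 AND 240 = 192

192


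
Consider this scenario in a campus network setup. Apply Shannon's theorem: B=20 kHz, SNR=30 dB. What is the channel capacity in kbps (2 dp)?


Given: B = 20 kHz, SNR = 30 dB
SNR linear = 10^(30/10) = 1000
1 + SNR = 1001
log2(1001) = 9.9672262588
C = 20 * 1000 * 9.9672262588 = 199344.5252 bps
C = 199.344525 kbps -> 199.34 kbps (2 dp)

199.34


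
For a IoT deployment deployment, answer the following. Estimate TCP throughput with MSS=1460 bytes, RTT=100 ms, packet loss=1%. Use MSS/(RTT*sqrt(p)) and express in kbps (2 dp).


Given: MSS = 1460 bytes, RTT = 100 ms, loss = 1%
RTT in seconds = 100 / 1000 = 0.1
Loss rate = 1% = 0.01
sqrt(loss) = sqrt(0.01) = 0.1
Throughput (bytes/s) = 1460 / (0.1 * 0.1) = 146000.0000
Throughput (kbps) = 146000.0000 * 8 / 1000 = 1168.000000 -> 1168.00 kbps (2 dp)

1168.00


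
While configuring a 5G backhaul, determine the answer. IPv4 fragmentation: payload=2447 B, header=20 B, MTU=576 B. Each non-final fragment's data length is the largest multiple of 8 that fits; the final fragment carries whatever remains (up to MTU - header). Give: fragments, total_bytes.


Max data per non-final fragment = floor((MTU - header)/8)*8 = floor((576 - 20)/8)*8 = floor(556/8)*8 = 552 B
Final fragment needs no 8-byte alignment: it can carry up to MTU - header = 556 B
Non-final fragments needed = ceil((payload - 556) / 552) = ceil(1891/552) = ceil(3.4257) = 4
Number of fragments = 4 + 1 = 5
Fragment sizes (data): 4 * 552 B + 239 B (last, 239 <= 556 OK)
Total bytes sent = payload + n_frags * header = 2447 + 5*20 = 2447 + 100 = 2547 B

5, 2547


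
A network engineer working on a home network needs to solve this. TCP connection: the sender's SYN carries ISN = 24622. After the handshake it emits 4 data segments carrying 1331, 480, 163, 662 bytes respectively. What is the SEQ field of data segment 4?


The SYN occupies sequence number ISN = 24622, so the first data byte is ISN + 1 = 24623.
SEQ of data segment i = (ISN + 1) + sum of payload sizes of segments 1..i-1.
Segment 1: SEQ = 24623, payload = 1331 bytes
Segment 2: SEQ = 25954, payload = 480 bytes
Segment 3: SEQ = 26434, payload = 163 bytes
Segment 4: SEQ = 26597, payload = 662 bytes
SEQ of segment 4 = 24623 + 1331 + 480 + 163 = 26597

26597


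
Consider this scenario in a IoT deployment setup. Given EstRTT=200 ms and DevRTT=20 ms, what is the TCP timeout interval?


Given: EstRTT = 200 ms, DevRTT = 20 ms
Timeout = EstRTT + 4 * DevRTT
4 * DevRTT = 4 * 20 = 80
Timeout = 200 + 80 = 280 ms

280


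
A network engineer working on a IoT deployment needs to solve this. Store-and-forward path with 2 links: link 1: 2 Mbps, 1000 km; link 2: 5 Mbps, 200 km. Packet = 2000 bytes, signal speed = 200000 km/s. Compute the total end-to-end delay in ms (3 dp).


Packet = 2000 bytes = 16000 bits. Store-and-forward: sum (t_trans + t_prop) per link.
Link 1: t_trans = 16000/(2*10^6) s = 8.0000 ms; t_prop = 1000/200000 s = 5.0000 ms; subtotal = 13.0000 ms
Link 2: t_trans = 16000/(5*10^6) s = 3.2000 ms; t_prop = 200/200000 s = 1.0000 ms; subtotal = 4.2000 ms
End-to-end = 13.0000 + 4.2000 = 17.2000 ms -> 17.200 ms (3 dp)

17.200


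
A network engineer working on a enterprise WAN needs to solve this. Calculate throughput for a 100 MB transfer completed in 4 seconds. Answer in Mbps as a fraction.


Given: file = 100 MB, time = 4 s
File in Mb = 100 * 8 = 800 Mb
Throughput = 800 / 4 Mbps
Throughput = 200 Mbps

200


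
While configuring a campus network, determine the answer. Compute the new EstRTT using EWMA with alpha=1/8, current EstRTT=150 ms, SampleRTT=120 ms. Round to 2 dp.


Given: EstRTT = 150 ms, SampleRTT = 120 ms, alpha = 1/8
New EstRTT = (1 - alpha) * EstRTT + alpha * SampleRTT
(7/8) * 150 = 131.25
(1/8) * 120 = 15
New EstRTT = 131.25 + 15 = 146.25 ms -> 146.25 ms (2 dp)

146.25


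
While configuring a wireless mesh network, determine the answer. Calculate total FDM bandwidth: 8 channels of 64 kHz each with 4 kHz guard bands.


Given: 8 channels, 64 kHz each, guard = 4 kHz
Channel bandwidth = 8 * 64 = 512 kHz
Guard bands = 7 gaps * 4 kHz = 28 kHz
Total = 512 + 28 = 540 kHz

540


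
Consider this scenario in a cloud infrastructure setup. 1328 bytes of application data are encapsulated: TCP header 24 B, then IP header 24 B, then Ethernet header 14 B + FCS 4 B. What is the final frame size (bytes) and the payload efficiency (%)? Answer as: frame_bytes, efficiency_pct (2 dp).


TCP segment = 1328 + 24 = 1352 B
IP packet = 1352 + 24 = 1376 B
Ethernet frame = 1376 + 14 + 4 = 1394 B
Efficiency = app / frame = 1328 / 1394 = 0.952654 = 95.2654% -> 95.27% (2 dp)

1394, 95.27


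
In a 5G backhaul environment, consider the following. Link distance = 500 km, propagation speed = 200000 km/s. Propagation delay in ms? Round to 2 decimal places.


Given: distance = 500 km, speed = 200000 km/s
Delay = distance / speed = 500 / 200000 seconds
Delay in ms = 500 * 1000 / 200000
Delay = 2.5000 ms
Rounded to 2 dp = 2.50 ms

2.50


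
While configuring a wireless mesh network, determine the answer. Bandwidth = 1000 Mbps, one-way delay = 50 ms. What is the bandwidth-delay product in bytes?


Given: bandwidth = 1000 Mbps, delay = 50 ms
BDP in bits = 1000 * 10^6 * 50 / 1000
BDP in bits = 50000000
BDP in bytes = 50000000 / 8 = 6250000

6250000


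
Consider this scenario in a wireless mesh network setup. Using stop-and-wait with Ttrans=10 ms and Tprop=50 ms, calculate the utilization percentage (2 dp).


Given: Ttrans = 10 ms, Tprop = 50 ms
RTT = 2 * Tprop = 2 * 50 = 100 ms
U = Ttrans / (Ttrans + RTT)
U = 10 / (10 + 100)
U = 10 / 110 = 0.090909
U% = 9.09%

9.09


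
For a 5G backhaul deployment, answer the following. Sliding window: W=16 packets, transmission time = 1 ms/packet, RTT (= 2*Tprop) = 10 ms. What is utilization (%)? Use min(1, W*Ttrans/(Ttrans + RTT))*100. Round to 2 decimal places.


Given: W = 16, Ttrans = 1 ms, RTT = 10 ms (= 2 * Tprop, Tprop = 5 ms)
Cycle time = Ttrans + RTT = 1 + 10 = 11 ms (first packet sent until its ACK returns)
W * Ttrans = 16 * 1 = 16 ms of sending per cycle
W * Ttrans / (Ttrans + RTT) = 16 / 11 = 1.454545
U = min(1, 1.454545) = 1.000000
U% = 100.00%

100.00


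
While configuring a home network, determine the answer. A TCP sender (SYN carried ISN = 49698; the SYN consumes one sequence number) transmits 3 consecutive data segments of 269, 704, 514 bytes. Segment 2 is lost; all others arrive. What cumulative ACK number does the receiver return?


SYN uses sequence number 49698; first data byte = ISN + 1 = 49699.
Segment 1: SEQ = 49699, len = 269 B, covers [49699, 49967]
Segment 2: SEQ = 49968, len = 704 B, covers [49968, 50671] [LOST]
Segment 3: SEQ = 50672, len = 514 B, covers [50672, 51185]
In-order data received: bytes [49699, 49967] (segments 1..1).
Segment 2 missing -> gap begins at byte 49968; later segments buffered out of order.
Cumulative ACK = next expected in-order byte = 49699 + 269 = 49968

49968


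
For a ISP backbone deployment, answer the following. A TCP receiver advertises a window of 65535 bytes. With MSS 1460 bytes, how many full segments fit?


Given: RWND = 65535 bytes, MSS = 1460 bytes
Full segments = floor(RWND / MSS)
Full segments = floor(65535 / 1460)
Full segments = floor(44.887) = 44

44


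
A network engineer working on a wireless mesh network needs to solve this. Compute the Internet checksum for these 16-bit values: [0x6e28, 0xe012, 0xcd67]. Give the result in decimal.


Given words: [0x6e28, 0xe012, 0xcd67]
Step 1: Sum all words
Raw sum = 28200 + 57362 + 52583 = 138145
Step 2: Fold carry: (7073 + 2) = 7075
One's complement = ~7075 & 0xFFFF = 58460

58460


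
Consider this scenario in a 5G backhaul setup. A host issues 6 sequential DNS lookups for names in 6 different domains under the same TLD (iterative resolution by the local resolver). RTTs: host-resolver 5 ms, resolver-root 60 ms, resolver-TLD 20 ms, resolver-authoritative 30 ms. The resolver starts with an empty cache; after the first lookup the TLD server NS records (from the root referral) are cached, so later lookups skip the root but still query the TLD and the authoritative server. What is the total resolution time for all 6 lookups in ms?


Lookup 1 (cold cache): local + root + TLD + auth = 5 + 60 + 20 + 30 = 115 ms
Lookups 2..6 (TLD NS cached -> skip root; new domain -> still ask TLD and auth): local + TLD + auth = 5 + 20 + 30 = 55 ms each
Remaining 5 lookups: 5 * 55 = 275 ms
Total = 115 + 275 = 390 ms

390


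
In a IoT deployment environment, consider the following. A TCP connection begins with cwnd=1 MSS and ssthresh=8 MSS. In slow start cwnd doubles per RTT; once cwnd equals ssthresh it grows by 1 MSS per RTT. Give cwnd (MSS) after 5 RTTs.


RTT 0: cwnd = 1 MSS (initial)
RTT 1: cwnd = 2 MSS (slow start, doubled)
RTT 2: cwnd = 4 MSS (slow start, doubled)
RTT 3: cwnd = 8 MSS (slow start, doubled)
RTT 4: cwnd = 9 MSS (congestion avoidance, +1)
RTT 5: cwnd = 10 MSS (congestion avoidance, +1)

10


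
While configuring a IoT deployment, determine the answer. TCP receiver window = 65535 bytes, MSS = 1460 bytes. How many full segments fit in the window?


Given: RWND = 65535 bytes, MSS = 1460 bytes
Full segments = floor(RWND / MSS)
Full segments = floor(65535 / 1460)
Full segments = floor(44.887) = 44

44


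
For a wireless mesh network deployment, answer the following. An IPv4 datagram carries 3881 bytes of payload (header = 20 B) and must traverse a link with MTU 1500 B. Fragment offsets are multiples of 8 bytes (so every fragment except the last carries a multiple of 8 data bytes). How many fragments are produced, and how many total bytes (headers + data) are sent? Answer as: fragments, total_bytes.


Max data per non-final fragment = floor((MTU - header)/8)*8 = floor((1500 - 20)/8)*8 = floor(1480/8)*8 = 1480 B
Final fragment needs no 8-byte alignment: it can carry up to MTU - header = 1480 B
Non-final fragments needed = ceil((payload - 1480) / 1480) = ceil(2401/1480) = ceil(1.6223) = 2
Number of fragments = 2 + 1 = 3
Fragment sizes (data): 2 * 1480 B + 921 B (last, 921 <= 1480 OK)
Total bytes sent = payload + n_frags * header = 3881 + 3*20 = 3881 + 60 = 3941 B

3, 3941


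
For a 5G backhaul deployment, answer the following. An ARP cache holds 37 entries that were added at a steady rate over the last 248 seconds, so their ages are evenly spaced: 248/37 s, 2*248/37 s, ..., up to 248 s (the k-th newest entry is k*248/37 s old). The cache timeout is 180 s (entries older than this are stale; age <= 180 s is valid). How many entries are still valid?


Ages are k * 248/37 s for k = 1..37 (spacing = 6.7027 s).
Entry k is valid iff k * 248/37 <= 180 iff k <= 37 * 180 / 248 = 26.8548
n_valid = floor(26.8548) = 26
(n_stale = 37 - 26 = 11)

26


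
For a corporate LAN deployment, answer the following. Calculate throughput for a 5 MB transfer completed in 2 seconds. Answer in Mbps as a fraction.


Given: file = 5 MB, time = 2 s
File in Mb = 5 * 8 = 40 Mb
Throughput = 40 / 2 Mbps
Throughput = 20 Mbps

20


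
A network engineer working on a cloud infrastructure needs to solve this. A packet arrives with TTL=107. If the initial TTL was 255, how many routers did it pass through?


Given: initial TTL = 255, received TTL = 107
Hops = initial TTL - received TTL
Hops = 255 - 107 = 148

148


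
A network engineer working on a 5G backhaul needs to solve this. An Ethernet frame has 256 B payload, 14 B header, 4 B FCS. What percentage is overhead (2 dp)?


Given: payload = 256 B, header = 14 B, trailer = 4 B
Overhead bytes = header + trailer = 14 + 4 = 18
Total frame = payload + overhead = 256 + 18 = 274
Overhead % = 18 / 274 * 100 = 6.5693% -> 6.57% (2 dp)

6.57


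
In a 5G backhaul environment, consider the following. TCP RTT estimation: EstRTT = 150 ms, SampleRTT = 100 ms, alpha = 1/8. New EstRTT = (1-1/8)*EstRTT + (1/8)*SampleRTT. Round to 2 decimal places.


Given: EstRTT = 150 ms, SampleRTT = 100 ms, alpha = 1/8
New EstRTT = (1 - alpha) * EstRTT + alpha * SampleRTT
(7/8) * 150 = 131.25
(1/8) * 100 = 12.5
New EstRTT = 131.25 + 12.5 = 143.75 ms -> 143.75 ms (2 dp)

143.75


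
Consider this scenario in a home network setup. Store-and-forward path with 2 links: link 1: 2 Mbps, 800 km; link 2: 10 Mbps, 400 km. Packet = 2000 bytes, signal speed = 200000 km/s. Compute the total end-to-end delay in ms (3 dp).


Packet = 2000 bytes = 16000 bits. Store-and-forward: sum (t_trans + t_prop) per link.
Link 1: t_trans = 16000/(2*10^6) s = 8.0000 ms; t_prop = 800/200000 s = 4.0000 ms; subtotal = 12.0000 ms
Link 2: t_trans = 16000/(10*10^6) s = 1.6000 ms; t_prop = 400/200000 s = 2.0000 ms; subtotal = 3.6000 ms
End-to-end = 12.0000 + 3.6000 = 15.6000 ms -> 15.600 ms (3 dp)

15.600


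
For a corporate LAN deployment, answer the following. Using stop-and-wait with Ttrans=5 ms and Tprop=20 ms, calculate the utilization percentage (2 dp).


Given: Ttrans = 5 ms, Tprop = 20 ms
RTT = 2 * Tprop = 2 * 20 = 40 ms
U = Ttrans / (Ttrans + RTT)
U = 5 / (5 + 40)
U = 5 / 45 = 0.111111
U% = 11.11%

11.11


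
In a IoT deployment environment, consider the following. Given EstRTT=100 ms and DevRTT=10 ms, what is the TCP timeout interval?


Given: EstRTT = 100 ms, DevRTT = 10 ms
Timeout = EstRTT + 4 * DevRTT
4 * DevRTT = 4 * 10 = 40
Timeout = 100 + 40 = 140 ms

140


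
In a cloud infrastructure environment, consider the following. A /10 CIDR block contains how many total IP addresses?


Given: CIDR prefix /10
Host bits = 32 - 10 = 22
Total addresses = 2^22 = 4194304

4194304


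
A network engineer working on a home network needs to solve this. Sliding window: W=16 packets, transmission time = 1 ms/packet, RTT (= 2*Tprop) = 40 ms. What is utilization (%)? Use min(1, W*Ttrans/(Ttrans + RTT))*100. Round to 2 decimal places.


Given: W = 16, Ttrans = 1 ms, RTT = 40 ms (= 2 * Tprop, Tprop = 20 ms)
Cycle time = Ttrans + RTT = 1 + 40 = 41 ms (first packet sent until its ACK returns)
W * Ttrans = 16 * 1 = 16 ms of sending per cycle
W * Ttrans / (Ttrans + RTT) = 16 / 41 = 0.390244
U = min(1, 0.390244) = 0.390244
U% = 39.02%

39.02


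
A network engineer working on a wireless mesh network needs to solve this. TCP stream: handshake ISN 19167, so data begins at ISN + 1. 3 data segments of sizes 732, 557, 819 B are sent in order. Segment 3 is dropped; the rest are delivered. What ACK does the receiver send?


SYN uses sequence number 19167; first data byte = ISN + 1 = 19168.
Segment 1: SEQ = 19168, len = 732 B, covers [19168, 19899]
Segment 2: SEQ = 19900, len = 557 B, covers [19900, 20456]
Segment 3: SEQ = 20457, len = 819 B, covers [20457, 21275] [LOST]
In-order data received: bytes [19168, 20456] (segments 1..2).
Segment 3 missing -> gap begins at byte 20457.
Cumulative ACK = next expected in-order byte = 19168 + 732 + 557 = 20457

20457


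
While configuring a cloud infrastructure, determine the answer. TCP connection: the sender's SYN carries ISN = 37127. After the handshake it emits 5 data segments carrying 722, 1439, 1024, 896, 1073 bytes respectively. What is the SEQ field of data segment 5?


The SYN occupies sequence number ISN = 37127, so the first data byte is ISN + 1 = 37128.
SEQ of data segment i = (ISN + 1) + sum of payload sizes of segments 1..i-1.
Segment 1: SEQ = 37128, payload = 722 bytes
Segment 2: SEQ = 37850, payload = 1439 bytes
Segment 3: SEQ = 39289, payload = 1024 bytes
Segment 4: SEQ = 40313, payload = 896 bytes
Segment 5: SEQ = 41209, payload = 1073 bytes
SEQ of segment 5 = 37128 + 722 + 1439 + 1024 + 896 = 41209

41209


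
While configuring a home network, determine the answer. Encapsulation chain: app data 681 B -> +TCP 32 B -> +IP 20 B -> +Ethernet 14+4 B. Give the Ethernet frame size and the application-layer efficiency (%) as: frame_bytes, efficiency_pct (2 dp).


TCP segment = 681 + 32 = 713 B
IP packet = 713 + 20 = 733 B
Ethernet frame = 733 + 14 + 4 = 751 B
Efficiency = app / frame = 681 / 751 = 0.906791 = 90.6791% -> 90.68% (2 dp)

751, 90.68


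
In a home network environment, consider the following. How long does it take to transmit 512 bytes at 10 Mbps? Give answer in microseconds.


Given: packet = 512 bytes, bandwidth = 10 Mbps
Packet in bits = 512 * 8 = 4096 bits
Bandwidth = 10 * 10^6 = 10000000 bps
Time = 4096 / 10000000 seconds
Time in us = 4096 * 10^6 / 10000000 = 409.6

409.6


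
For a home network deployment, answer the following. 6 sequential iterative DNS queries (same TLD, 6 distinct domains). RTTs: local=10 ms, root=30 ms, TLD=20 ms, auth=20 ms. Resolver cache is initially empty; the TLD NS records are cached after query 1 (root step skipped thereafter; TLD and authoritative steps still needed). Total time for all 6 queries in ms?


Lookup 1 (cold cache): local + root + TLD + auth = 10 + 30 + 20 + 20 = 80 ms
Lookups 2..6 (TLD NS cached -> skip root; new domain -> still ask TLD and auth): local + TLD + auth = 10 + 20 + 20 = 50 ms each
Remaining 5 lookups: 5 * 50 = 250 ms
Total = 80 + 250 = 330 ms

330


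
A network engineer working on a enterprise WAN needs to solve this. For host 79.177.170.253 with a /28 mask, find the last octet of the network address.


Given: IP = 79.177.170.253, prefix = /28
Subnet mask = 255.255.255.240
Last octet of IP: 253
Last octet of mask: 240
Network last octet = 253 AND 240 = 240

240


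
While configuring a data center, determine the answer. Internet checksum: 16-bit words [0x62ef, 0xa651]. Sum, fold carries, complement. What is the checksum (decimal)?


Given words: [0x62ef, 0xa651]
Step 1: Sum all words
Raw sum = 25327 + 42577 = 67904
Step 2: Fold carry: (2368 + 1) = 2369
One's complement = ~2369 & 0xFFFF = 63166

63166


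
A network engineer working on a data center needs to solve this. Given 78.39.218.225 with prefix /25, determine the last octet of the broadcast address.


Given: IP = 78.39.218.225, prefix = /25
Host bits = 32 - 25 = 7
Network last octet = 225 AND mask = 128
Host part size = 2^7 - 1 = 127
Broadcast last octet = 128 OR 127 = 255

255


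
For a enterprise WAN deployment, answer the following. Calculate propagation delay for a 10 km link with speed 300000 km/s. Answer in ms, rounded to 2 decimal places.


Given: distance = 10 km, speed = 300000 km/s
Delay = distance / speed = 10 / 300000 seconds
Delay in ms = 10 * 1000 / 300000
Delay = 0.0333 ms
Rounded to 2 dp = 0.03 ms

0.03


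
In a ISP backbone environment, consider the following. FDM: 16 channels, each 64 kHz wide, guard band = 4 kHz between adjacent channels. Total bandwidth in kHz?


Given: 16 channels, 64 kHz each, guard = 4 kHz
Channel bandwidth = 16 * 64 = 1024 kHz
Guard bands = 15 gaps * 4 kHz = 60 kHz
Total = 1024 + 60 = 1084 kHz

1084


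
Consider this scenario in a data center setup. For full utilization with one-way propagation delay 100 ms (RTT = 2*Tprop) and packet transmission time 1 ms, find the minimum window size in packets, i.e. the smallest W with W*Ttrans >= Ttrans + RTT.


Given: Ttrans = 1 ms, RTT = 200 ms (= 2 * Tprop, Tprop = 100 ms)
Time until first ACK returns = Ttrans + RTT = 1 + 200 = 201 ms
Need W * Ttrans >= Ttrans + RTT  ->  W >= (Ttrans + RTT) / Ttrans
(Ttrans + RTT) / Ttrans = 201 / 1 = 201
W_min = ceil(201) = 201

201


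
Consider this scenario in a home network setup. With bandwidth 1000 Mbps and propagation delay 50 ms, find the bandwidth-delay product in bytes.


Given: bandwidth = 1000 Mbps, delay = 50 ms
BDP in bits = 1000 * 10^6 * 50 / 1000
BDP in bits = 50000000
BDP in bytes = 50000000 / 8 = 6250000

6250000


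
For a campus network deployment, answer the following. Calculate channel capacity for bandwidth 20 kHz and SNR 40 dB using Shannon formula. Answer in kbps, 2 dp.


Given: B = 20 kHz, SNR = 40 dB
SNR linear = 10^(40/10) = 10000
1 + SNR = 10001
log2(10001) = 13.2878566418
C = 20 * 1000 * 13.2878566418 = 265757.1328 bps
C = 265.757133 kbps -> 265.76 kbps (2 dp)

265.76


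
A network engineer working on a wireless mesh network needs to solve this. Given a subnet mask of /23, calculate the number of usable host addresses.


Given: subnet mask /23
Host bits = 32 - 23 = 9
Total addresses = 2^9 = 512
Usable hosts = 512 - 2 (network + broadcast) = 510

510


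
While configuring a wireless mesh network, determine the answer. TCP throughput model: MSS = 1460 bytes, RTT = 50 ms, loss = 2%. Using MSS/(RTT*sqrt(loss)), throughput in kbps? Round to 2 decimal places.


Given: MSS = 1460 bytes, RTT = 50 ms, loss = 2%
RTT in seconds = 50 / 1000 = 0.05
Loss rate = 2% = 0.02
sqrt(loss) = sqrt(0.02) = 0.141421356237
Throughput (bytes/s) = 1460 / (0.05 * 0.141421356237) = 206475.1801
Throughput (kbps) = 206475.1801 * 8 / 1000 = 1651.801441 -> 1651.80 kbps (2 dp)

1651.80


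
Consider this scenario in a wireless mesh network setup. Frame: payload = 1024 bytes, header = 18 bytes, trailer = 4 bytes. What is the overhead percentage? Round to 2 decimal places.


Given: payload = 1024 B, header = 18 B, trailer = 4 B
Overhead bytes = header + trailer = 18 + 4 = 22
Total frame = payload + overhead = 1024 + 22 = 1046
Overhead % = 22 / 1046 * 100 = 2.1033% -> 2.10% (2 dp)

2.10


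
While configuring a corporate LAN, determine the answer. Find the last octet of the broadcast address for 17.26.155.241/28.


Given: IP = 17.26.155.241, prefix = /28
Host bits = 32 - 28 = 4
Network last octet = 241 AND mask = 240
Host part size = 2^4 - 1 = 15
Broadcast last octet = 240 OR 15 = 255

255


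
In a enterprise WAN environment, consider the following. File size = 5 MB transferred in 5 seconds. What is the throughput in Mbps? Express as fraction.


Given: file = 5 MB, time = 5 s
File in Mb = 5 * 8 = 40 Mb
Throughput = 40 / 5 Mbps
Throughput = 8 Mbps

8


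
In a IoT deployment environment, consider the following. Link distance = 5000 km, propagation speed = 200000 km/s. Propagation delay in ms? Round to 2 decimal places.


Given: distance = 5000 km, speed = 200000 km/s
Delay = distance / speed = 5000 / 200000 seconds
Delay in ms = 5000 * 1000 / 200000
Delay = 25.0000 ms
Rounded to 2 dp = 25.00 ms

25.00


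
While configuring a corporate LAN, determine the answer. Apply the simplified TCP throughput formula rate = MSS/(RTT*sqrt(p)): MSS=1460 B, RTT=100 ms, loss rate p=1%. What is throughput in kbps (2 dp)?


Given: MSS = 1460 bytes, RTT = 100 ms, loss = 1%
RTT in seconds = 100 / 1000 = 0.1
Loss rate = 1% = 0.01
sqrt(loss) = sqrt(0.01) = 0.1
Throughput (bytes/s) = 1460 / (0.1 * 0.1) = 146000.0000
Throughput (kbps) = 146000.0000 * 8 / 1000 = 1168.000000 -> 1168.00 kbps (2 dp)

1168.00


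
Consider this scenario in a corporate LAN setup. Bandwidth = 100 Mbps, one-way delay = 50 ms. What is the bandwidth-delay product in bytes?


Given: bandwidth = 100 Mbps, delay = 50 ms
BDP in bits = 100 * 10^6 * 50 / 1000
BDP in bits = 5000000
BDP in bytes = 5000000 / 8 = 625000

625000


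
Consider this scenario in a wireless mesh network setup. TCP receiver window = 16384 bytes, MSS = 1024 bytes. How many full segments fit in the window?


Given: RWND = 16384 bytes, MSS = 1024 bytes
Full segments = floor(RWND / MSS)
Full segments = floor(16384 / 1024)
Full segments = floor(16.0) = 16

16


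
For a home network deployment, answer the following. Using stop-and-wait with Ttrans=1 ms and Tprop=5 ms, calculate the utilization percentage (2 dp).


Given: Ttrans = 1 ms, Tprop = 5 ms
RTT = 2 * Tprop = 2 * 5 = 10 ms
U = Ttrans / (Ttrans + RTT)
U = 1 / (1 + 10)
U = 1 / 11 = 0.090909
U% = 9.09%

9.09


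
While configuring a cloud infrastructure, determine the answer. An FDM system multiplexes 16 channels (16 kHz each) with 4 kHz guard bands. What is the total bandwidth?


Given: 16 channels, 16 kHz each, guard = 4 kHz
Channel bandwidth = 16 * 16 = 256 kHz
Guard bands = 15 gaps * 4 kHz = 60 kHz
Total = 256 + 60 = 316 kHz

316
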